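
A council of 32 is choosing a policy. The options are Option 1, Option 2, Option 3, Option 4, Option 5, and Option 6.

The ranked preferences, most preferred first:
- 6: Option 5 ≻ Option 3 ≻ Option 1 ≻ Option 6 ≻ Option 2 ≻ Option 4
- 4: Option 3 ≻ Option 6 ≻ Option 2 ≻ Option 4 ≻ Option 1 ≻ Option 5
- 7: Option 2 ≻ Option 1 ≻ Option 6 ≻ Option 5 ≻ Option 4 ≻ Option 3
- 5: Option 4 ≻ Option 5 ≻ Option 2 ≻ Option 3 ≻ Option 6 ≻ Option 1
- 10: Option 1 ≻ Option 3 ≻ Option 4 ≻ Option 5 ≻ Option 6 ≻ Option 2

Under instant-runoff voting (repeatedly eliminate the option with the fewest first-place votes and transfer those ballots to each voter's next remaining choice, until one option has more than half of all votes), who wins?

Round 1: Option 1 10, Option 2 7, Option 3 4, Option 4 5, Option 5 6, Option 6 0. Option 6 eliminated.
Round 2: Option 1 10, Option 2 7, Option 3 4, Option 4 5, Option 5 6. Option 3 eliminated.
Round 3: Option 1 10, Option 2 11, Option 4 5, Option 5 6. Option 4 eliminated.
Round 4: Option 1 10, Option 2 11, Option 5 11. Option 1 eliminated.
Round 5: Option 2 11, Option 5 21. Option 5 has a majority (≥17).

Option 5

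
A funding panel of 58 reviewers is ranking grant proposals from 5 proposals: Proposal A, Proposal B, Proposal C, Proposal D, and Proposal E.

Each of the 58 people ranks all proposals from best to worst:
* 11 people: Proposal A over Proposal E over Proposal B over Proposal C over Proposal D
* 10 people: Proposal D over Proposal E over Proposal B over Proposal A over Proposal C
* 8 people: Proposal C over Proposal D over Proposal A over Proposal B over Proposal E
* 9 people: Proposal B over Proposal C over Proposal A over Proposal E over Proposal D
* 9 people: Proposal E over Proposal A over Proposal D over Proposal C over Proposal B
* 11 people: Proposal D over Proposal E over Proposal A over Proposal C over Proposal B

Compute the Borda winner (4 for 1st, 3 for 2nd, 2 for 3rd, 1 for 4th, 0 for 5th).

Proposal A: 11×4 + 10×1 + 8×2 + 9×2 + 9×3 + 11×2 = 137
Proposal B: 11×2 + 10×2 + 8×1 + 9×4 + 9×0 + 11×0 = 86
Proposal C: 11×1 + 10×0 + 8×4 + 9×3 + 9×1 + 11×1 = 90
Proposal D: 11×0 + 10×4 + 8×3 + 9×0 + 9×2 + 11×4 = 126
Proposal E: 11×3 + 10×3 + 8×0 + 9×1 + 9×4 + 11×3 = 141

Proposal E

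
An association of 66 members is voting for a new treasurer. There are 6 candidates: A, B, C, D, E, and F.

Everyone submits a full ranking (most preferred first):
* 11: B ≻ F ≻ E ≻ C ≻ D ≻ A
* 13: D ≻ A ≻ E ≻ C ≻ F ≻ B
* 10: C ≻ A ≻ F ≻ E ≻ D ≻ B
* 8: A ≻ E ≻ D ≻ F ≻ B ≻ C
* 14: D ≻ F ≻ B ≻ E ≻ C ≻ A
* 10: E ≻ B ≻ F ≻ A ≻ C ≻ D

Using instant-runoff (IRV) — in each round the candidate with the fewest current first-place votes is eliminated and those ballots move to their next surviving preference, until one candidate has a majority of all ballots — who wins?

E

Round 1: A 8, B 11, C 10, D 27, E 10, F 0. F eliminated.
Round 2: A 8, B 11, C 10, D 27, E 10. A eliminated.
Round 3: B 11, C 10, D 27, E 18. C eliminated.
Round 4: B 11, D 27, E 28. B eliminated.
Round 5: D 27, E 39. E has a majority (≥34).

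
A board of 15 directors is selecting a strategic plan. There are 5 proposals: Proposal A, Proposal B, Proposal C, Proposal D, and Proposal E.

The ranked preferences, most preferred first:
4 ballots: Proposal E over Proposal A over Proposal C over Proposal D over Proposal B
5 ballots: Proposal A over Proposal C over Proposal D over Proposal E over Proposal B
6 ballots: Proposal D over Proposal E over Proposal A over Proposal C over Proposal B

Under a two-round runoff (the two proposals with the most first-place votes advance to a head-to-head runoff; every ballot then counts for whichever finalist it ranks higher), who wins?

Proposal A

Round 1 first-place votes: Proposal A 5, Proposal B 0, Proposal C 0, Proposal D 6, Proposal E 4. Proposal D and Proposal A advance.
Runoff: Proposal D is ranked above Proposal A on 6 ballots, Proposal A above Proposal D on 9.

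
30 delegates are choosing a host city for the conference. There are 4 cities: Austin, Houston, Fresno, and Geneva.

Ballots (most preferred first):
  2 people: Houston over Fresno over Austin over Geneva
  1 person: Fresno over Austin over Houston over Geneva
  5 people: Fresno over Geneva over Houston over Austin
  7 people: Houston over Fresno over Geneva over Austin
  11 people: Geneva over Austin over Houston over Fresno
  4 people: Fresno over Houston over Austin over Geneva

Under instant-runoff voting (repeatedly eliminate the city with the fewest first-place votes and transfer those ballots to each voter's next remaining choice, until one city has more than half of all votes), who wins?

Fresno

Round 1: Austin 0, Houston 9, Fresno 10, Geneva 11. Austin eliminated.
Round 2: Houston 9, Fresno 10, Geneva 11. Houston eliminated.
Round 3: Fresno 19, Geneva 11. Fresno has a majority (≥16).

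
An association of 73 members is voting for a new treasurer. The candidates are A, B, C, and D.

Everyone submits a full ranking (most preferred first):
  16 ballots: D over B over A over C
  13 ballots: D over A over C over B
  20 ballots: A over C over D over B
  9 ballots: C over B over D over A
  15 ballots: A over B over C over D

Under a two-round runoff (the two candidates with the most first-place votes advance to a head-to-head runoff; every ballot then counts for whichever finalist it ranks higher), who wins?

D

Round 1 first-place votes: A 35, B 0, C 9, D 29. A and D advance.
Runoff: A is ranked above D on 35 ballots, D above A on 38.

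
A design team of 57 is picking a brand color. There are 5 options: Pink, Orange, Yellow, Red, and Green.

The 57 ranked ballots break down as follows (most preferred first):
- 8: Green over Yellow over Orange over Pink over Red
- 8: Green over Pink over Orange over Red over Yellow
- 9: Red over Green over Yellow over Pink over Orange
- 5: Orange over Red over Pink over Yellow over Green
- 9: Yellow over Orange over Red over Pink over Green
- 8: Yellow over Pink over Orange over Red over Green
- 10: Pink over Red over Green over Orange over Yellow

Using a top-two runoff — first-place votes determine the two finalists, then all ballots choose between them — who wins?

Round 1 first-place votes: Pink 10, Orange 5, Yellow 17, Red 9, Green 16. Yellow and Green advance.
Runoff: Yellow is ranked above Green on 22 ballots, Green above Yellow on 35.

Green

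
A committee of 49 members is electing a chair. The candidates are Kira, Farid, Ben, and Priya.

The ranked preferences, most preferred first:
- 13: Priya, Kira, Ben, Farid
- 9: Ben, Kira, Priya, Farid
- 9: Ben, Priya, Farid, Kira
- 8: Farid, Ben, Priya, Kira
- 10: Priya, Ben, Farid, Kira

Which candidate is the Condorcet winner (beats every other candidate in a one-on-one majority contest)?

Ben vs Kira: 36–13
Ben vs Farid: 41–8
Ben vs Priya: 26–23
Ben beats every other candidate.

Ben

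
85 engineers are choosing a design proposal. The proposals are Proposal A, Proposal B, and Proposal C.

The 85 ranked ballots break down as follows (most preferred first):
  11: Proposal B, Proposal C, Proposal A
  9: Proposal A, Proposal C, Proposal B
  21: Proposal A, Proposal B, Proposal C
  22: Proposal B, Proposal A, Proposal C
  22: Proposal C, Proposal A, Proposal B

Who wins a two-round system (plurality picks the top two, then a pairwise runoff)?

Round 1 first-place votes: Proposal A 30, Proposal B 33, Proposal C 22. Proposal B and Proposal A advance.
Runoff: Proposal B is ranked above Proposal A on 33 ballots, Proposal A above Proposal B on 52.

Proposal A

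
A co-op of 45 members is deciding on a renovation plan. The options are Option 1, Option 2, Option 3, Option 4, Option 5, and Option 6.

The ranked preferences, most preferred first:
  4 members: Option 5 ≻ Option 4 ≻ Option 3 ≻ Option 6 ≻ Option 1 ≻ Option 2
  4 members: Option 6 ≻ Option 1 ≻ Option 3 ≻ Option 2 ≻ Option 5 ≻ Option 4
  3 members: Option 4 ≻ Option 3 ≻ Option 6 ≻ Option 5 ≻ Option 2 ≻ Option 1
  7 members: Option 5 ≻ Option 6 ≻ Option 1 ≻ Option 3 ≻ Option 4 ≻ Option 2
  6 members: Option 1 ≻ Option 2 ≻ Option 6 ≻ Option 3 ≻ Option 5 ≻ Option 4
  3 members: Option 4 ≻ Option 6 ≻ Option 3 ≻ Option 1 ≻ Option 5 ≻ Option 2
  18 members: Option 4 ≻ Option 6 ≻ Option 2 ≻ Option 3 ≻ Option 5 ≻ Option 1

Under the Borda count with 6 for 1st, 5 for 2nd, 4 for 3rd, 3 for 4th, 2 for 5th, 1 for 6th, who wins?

Option 1: 4×2 + 4×5 + 3×1 + 7×4 + 6×6 + 3×3 + 18×1 = 122
Option 2: 4×1 + 4×3 + 3×2 + 7×1 + 6×5 + 3×1 + 18×4 = 134
Option 3: 4×4 + 4×4 + 3×5 + 7×3 + 6×3 + 3×4 + 18×3 = 152
Option 4: 4×5 + 4×1 + 3×6 + 7×2 + 6×1 + 3×6 + 18×6 = 188
Option 5: 4×6 + 4×2 + 3×3 + 7×6 + 6×2 + 3×2 + 18×2 = 137
Option 6: 4×3 + 4×6 + 3×4 + 7×5 + 6×4 + 3×5 + 18×5 = 212

Option 6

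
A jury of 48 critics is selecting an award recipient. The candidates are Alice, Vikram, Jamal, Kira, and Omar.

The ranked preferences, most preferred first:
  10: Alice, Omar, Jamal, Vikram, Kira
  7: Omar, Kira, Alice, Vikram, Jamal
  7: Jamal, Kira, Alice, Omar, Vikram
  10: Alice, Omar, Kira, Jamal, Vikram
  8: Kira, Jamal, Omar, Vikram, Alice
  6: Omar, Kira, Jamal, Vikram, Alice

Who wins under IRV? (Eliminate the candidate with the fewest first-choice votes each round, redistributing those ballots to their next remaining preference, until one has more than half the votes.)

Kira

Round 1: Alice 20, Vikram 0, Jamal 7, Kira 8, Omar 13. Vikram eliminated.
Round 2: Alice 20, Jamal 7, Kira 8, Omar 13. Jamal eliminated.
Round 3: Alice 20, Kira 15, Omar 13. Omar eliminated.
Round 4: Alice 20, Kira 28. Kira has a majority (≥25).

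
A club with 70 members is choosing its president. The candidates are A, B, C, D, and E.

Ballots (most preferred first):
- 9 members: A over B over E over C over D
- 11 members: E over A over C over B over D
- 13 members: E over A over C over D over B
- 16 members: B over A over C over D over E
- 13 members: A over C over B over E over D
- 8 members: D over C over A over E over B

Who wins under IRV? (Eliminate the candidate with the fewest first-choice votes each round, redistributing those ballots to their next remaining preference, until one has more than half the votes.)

A

Round 1: A 22, B 16, C 0, D 8, E 24. C eliminated.
Round 2: A 22, B 16, D 8, E 24. D eliminated.
Round 3: A 30, B 16, E 24. B eliminated.
Round 4: A 46, E 24. A has a majority (≥36).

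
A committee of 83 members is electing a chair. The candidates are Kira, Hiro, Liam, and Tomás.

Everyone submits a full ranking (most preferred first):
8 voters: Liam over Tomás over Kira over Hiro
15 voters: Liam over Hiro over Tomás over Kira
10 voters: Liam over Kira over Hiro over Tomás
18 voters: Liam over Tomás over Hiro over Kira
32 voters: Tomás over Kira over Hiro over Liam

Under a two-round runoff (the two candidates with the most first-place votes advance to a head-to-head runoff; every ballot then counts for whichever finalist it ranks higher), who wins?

Round 1 first-place votes: Kira 0, Hiro 0, Liam 51, Tomás 32. Liam and Tomás advance.
Runoff: Liam is ranked above Tomás on 51 ballots, Tomás above Liam on 32.

Liam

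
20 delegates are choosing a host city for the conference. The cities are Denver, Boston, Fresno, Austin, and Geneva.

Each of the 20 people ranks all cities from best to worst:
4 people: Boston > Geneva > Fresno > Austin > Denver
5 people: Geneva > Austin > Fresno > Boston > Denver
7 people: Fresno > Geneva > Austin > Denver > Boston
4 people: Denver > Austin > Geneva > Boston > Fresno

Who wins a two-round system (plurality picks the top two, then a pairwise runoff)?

Geneva

Round 1 first-place votes: Denver 4, Boston 4, Fresno 7, Austin 0, Geneva 5. Fresno and Geneva advance.
Runoff: Fresno is ranked above Geneva on 7 ballots, Geneva above Fresno on 13.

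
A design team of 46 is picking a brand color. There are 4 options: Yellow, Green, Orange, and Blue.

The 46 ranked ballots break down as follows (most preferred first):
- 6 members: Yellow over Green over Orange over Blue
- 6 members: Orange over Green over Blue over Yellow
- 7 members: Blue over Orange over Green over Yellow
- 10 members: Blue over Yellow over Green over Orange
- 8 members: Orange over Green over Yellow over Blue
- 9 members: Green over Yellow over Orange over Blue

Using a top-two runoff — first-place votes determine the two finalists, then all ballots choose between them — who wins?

Round 1 first-place votes: Yellow 6, Green 9, Orange 14, Blue 17. Blue and Orange advance.
Runoff: Blue is ranked above Orange on 17 ballots, Orange above Blue on 29.

Orange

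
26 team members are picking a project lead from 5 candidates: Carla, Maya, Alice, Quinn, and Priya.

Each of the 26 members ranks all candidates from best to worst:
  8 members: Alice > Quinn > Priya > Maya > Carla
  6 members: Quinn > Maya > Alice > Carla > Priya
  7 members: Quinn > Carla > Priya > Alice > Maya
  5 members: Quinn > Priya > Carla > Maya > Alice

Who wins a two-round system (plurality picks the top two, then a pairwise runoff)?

Round 1 first-place votes: Carla 0, Maya 0, Alice 8, Quinn 18, Priya 0. Quinn and Alice advance.
Runoff: Quinn is ranked above Alice on 18 ballots, Alice above Quinn on 8.

Quinn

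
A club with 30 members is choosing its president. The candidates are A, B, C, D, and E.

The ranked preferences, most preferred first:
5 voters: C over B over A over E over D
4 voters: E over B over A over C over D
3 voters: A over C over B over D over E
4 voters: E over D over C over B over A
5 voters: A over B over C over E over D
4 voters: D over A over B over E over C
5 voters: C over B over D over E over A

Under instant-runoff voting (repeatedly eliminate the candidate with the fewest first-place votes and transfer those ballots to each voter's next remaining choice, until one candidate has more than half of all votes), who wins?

A

Round 1: A 8, B 0, C 10, D 4, E 8. B eliminated.
Round 2: A 8, C 10, D 4, E 8. D eliminated.
Round 3: A 12, C 10, E 8. E eliminated.
Round 4: A 16, C 14. A has a majority (≥16).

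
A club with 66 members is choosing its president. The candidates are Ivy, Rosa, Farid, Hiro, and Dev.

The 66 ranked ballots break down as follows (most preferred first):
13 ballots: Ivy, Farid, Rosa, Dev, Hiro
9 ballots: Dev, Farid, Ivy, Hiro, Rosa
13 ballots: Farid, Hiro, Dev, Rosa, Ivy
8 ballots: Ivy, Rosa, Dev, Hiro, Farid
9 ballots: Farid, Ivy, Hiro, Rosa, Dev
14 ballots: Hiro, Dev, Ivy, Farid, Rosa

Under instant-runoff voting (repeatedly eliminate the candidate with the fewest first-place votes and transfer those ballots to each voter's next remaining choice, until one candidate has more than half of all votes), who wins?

Round 1: Ivy 21, Rosa 0, Farid 22, Hiro 14, Dev 9. Rosa eliminated.
Round 2: Ivy 21, Farid 22, Hiro 14, Dev 9. Dev eliminated.
Round 3: Ivy 21, Farid 31, Hiro 14. Hiro eliminated.
Round 4: Ivy 35, Farid 31. Ivy has a majority (≥34).

Ivy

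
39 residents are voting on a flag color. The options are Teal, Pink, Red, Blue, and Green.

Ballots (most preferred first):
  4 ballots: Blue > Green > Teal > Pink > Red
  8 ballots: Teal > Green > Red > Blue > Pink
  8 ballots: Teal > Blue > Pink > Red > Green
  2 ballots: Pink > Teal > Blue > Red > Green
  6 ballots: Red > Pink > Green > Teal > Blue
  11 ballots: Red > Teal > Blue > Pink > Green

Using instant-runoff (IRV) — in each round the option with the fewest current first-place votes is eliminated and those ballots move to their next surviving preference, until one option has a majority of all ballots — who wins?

Round 1: Teal 16, Pink 2, Red 17, Blue 4, Green 0. Green eliminated.
Round 2: Teal 16, Pink 2, Red 17, Blue 4. Pink eliminated.
Round 3: Teal 18, Red 17, Blue 4. Blue eliminated.
Round 4: Teal 22, Red 17. Teal has a majority (≥20).

Teal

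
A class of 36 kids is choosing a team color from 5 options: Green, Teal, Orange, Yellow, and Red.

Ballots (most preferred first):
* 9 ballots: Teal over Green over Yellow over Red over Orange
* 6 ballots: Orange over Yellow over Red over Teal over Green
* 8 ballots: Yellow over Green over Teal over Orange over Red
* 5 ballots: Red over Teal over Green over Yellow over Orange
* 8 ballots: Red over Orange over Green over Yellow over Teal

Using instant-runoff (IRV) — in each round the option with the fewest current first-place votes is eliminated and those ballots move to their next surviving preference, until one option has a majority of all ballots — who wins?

Yellow

Round 1: Green 0, Teal 9, Orange 6, Yellow 8, Red 13. Green eliminated.
Round 2: Teal 9, Orange 6, Yellow 8, Red 13. Orange eliminated.
Round 3: Teal 9, Yellow 14, Red 13. Teal eliminated.
Round 4: Yellow 23, Red 13. Yellow has a majority (≥19).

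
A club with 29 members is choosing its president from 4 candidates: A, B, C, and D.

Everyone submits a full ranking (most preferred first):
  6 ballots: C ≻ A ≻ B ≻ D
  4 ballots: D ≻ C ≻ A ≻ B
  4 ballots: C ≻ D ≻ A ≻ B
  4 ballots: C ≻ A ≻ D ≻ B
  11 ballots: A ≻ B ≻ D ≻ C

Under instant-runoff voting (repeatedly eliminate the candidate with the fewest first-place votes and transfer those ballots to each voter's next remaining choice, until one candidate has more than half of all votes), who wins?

C

Round 1: A 11, B 0, C 14, D 4. B eliminated.
Round 2: A 11, C 14, D 4. D eliminated.
Round 3: A 11, C 18. C has a majority (≥15).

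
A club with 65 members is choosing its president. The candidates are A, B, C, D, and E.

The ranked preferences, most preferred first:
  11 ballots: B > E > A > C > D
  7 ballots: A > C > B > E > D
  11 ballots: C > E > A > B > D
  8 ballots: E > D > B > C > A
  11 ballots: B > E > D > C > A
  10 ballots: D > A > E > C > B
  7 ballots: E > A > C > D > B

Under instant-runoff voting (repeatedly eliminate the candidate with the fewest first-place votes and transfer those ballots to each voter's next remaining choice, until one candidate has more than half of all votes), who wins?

Round 1: A 7, B 22, C 11, D 10, E 15. A eliminated.
Round 2: B 22, C 18, D 10, E 15. D eliminated.
Round 3: B 22, C 18, E 25. C eliminated.
Round 4: B 29, E 36. E has a majority (≥33).

E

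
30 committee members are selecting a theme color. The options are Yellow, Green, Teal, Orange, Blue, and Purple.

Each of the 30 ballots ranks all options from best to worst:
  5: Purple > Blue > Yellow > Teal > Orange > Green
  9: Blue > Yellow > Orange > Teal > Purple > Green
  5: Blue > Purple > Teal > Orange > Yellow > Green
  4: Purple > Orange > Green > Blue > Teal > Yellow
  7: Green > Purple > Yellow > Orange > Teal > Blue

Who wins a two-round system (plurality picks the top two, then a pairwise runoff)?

Round 1 first-place votes: Yellow 0, Green 7, Teal 0, Orange 0, Blue 14, Purple 9. Blue and Purple advance.
Runoff: Blue is ranked above Purple on 14 ballots, Purple above Blue on 16.

Purple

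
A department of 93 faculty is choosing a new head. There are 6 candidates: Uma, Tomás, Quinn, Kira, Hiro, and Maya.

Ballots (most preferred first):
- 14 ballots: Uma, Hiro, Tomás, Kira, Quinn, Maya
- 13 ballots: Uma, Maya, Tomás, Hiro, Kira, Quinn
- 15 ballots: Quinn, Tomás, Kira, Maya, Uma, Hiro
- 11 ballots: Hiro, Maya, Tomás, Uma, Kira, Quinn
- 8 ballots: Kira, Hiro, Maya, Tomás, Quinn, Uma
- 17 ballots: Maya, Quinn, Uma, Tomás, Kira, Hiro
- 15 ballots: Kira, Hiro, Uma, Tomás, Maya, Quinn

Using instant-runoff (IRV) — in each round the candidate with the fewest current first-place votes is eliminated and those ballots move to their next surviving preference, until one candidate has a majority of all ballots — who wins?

Round 1: Uma 27, Tomás 0, Quinn 15, Kira 23, Hiro 11, Maya 17. Tomás eliminated.
Round 2: Uma 27, Quinn 15, Kira 23, Hiro 11, Maya 17. Hiro eliminated.
Round 3: Uma 27, Quinn 15, Kira 23, Maya 28. Quinn eliminated.
Round 4: Uma 27, Kira 38, Maya 28. Uma eliminated.
Round 5: Kira 52, Maya 41. Kira has a majority (≥47).

Kira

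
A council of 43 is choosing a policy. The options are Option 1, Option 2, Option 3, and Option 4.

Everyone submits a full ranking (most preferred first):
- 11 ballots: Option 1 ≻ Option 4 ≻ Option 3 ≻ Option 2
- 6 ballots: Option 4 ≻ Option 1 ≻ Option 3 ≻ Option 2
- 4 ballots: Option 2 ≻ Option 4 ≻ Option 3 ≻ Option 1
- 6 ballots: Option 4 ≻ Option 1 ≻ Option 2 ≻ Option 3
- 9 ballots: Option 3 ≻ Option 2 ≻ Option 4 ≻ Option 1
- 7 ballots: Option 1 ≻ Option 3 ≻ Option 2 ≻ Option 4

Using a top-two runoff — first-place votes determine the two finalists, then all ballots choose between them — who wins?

Round 1 first-place votes: Option 1 18, Option 2 4, Option 3 9, Option 4 12. Option 1 and Option 4 advance.
Runoff: Option 1 is ranked above Option 4 on 18 ballots, Option 4 above Option 1 on 25.

Option 4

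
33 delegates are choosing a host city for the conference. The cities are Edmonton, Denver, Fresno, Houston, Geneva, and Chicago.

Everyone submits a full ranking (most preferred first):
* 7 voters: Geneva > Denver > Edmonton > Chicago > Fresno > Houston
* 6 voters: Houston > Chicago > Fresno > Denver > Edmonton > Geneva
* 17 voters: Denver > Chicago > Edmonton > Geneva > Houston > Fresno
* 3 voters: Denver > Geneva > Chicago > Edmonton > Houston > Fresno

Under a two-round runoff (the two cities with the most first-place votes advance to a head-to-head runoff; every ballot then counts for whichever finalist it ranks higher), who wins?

Denver

Round 1 first-place votes: Edmonton 0, Denver 20, Fresno 0, Houston 6, Geneva 7, Chicago 0. Denver and Geneva advance.
Runoff: Denver is ranked above Geneva on 26 ballots, Geneva above Denver on 7.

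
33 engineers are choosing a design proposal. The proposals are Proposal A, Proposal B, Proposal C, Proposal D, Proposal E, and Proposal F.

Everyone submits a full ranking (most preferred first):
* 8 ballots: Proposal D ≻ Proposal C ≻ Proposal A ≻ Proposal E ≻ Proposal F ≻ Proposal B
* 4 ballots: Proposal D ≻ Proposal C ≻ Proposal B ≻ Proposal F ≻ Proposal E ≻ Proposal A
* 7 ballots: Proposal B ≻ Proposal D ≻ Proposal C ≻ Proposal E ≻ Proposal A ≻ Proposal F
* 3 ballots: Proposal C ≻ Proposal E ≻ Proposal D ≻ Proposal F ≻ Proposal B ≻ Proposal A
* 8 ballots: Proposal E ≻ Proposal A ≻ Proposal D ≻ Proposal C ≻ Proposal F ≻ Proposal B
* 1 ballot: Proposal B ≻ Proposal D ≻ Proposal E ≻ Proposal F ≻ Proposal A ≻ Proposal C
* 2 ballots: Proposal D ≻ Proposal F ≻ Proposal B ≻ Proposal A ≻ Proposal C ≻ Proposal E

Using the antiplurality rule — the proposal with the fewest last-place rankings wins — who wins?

Last-place votes: Proposal A 7, Proposal B 16, Proposal C 1, Proposal D 0, Proposal E 2, Proposal F 7.

Proposal D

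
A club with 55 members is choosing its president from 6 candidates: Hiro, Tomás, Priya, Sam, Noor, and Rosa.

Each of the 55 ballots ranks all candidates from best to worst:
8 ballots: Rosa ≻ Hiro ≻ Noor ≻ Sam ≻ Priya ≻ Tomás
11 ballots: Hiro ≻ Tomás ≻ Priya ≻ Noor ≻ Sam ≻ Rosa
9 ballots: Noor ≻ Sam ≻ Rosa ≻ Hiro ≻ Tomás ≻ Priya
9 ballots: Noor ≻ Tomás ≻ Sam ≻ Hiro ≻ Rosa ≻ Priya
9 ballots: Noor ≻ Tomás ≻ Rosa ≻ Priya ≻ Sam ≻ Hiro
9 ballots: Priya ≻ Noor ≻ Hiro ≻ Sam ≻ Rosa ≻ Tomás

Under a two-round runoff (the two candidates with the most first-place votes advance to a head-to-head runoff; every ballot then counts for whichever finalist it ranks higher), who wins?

Round 1 first-place votes: Hiro 11, Tomás 0, Priya 9, Sam 0, Noor 27, Rosa 8. Noor and Hiro advance.
Runoff: Noor is ranked above Hiro on 36 ballots, Hiro above Noor on 19.

Noor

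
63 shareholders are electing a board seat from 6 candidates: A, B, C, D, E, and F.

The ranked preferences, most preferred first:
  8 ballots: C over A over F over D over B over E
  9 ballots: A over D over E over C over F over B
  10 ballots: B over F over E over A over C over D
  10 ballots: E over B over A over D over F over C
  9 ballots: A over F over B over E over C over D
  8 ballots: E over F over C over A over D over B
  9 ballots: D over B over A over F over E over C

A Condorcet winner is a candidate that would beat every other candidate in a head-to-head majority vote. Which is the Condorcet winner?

A vs B: 34–29
A vs C: 47–16
A vs D: 54–9
A vs E: 35–28
A vs F: 45–18
A beats every other candidate.

A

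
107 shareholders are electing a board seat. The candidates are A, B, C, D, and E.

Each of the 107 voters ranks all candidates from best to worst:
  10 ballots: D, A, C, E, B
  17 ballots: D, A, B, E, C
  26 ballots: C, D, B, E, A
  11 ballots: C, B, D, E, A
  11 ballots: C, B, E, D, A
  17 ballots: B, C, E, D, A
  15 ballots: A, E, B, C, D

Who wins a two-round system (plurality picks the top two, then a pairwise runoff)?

Round 1 first-place votes: A 15, B 17, C 48, D 27, E 0. C and D advance.
Runoff: C is ranked above D on 80 ballots, D above C on 27.

C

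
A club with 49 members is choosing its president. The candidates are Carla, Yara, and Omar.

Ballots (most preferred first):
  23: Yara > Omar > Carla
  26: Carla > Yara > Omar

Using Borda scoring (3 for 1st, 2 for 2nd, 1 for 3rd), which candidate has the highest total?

Carla: 23×1 + 26×3 = 101
Yara: 23×3 + 26×2 = 121
Omar: 23×2 + 26×1 = 72

Yara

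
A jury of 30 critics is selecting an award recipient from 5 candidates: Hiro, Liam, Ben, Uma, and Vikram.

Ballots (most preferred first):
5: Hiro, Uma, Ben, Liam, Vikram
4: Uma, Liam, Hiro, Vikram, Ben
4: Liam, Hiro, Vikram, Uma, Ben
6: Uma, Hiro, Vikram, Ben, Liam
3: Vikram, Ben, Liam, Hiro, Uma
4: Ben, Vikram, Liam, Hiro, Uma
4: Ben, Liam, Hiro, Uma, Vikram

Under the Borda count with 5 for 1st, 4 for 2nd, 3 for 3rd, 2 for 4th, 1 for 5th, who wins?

Hiro: 5×5 + 4×3 + 4×4 + 6×4 + 3×2 + 4×2 + 4×3 = 103
Liam: 5×2 + 4×4 + 4×5 + 6×1 + 3×3 + 4×3 + 4×4 = 89
Ben: 5×3 + 4×1 + 4×1 + 6×2 + 3×4 + 4×5 + 4×5 = 87
Uma: 5×4 + 4×5 + 4×2 + 6×5 + 3×1 + 4×1 + 4×2 = 93
Vikram: 5×1 + 4×2 + 4×3 + 6×3 + 3×5 + 4×4 + 4×1 = 78

Hiro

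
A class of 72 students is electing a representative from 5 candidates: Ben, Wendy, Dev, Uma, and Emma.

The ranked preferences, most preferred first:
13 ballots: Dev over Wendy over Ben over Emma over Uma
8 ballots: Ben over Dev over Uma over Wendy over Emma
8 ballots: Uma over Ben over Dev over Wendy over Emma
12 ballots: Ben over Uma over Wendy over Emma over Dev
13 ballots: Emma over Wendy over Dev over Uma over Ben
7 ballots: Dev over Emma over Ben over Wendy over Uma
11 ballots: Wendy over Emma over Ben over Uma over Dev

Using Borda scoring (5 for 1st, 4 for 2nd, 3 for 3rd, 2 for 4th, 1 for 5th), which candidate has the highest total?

Ben: 13×3 + 8×5 + 8×4 + 12×5 + 13×1 + 7×3 + 11×3 = 238
Wendy: 13×4 + 8×2 + 8×2 + 12×3 + 13×4 + 7×2 + 11×5 = 241
Dev: 13×5 + 8×4 + 8×3 + 12×1 + 13×3 + 7×5 + 11×1 = 218
Uma: 13×1 + 8×3 + 8×5 + 12×4 + 13×2 + 7×1 + 11×2 = 180
Emma: 13×2 + 8×1 + 8×1 + 12×2 + 13×5 + 7×4 + 11×4 = 203

Wendy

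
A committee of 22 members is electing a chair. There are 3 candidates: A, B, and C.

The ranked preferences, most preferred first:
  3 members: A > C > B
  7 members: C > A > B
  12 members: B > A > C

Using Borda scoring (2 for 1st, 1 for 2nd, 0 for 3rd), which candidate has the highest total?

A: 3×2 + 7×1 + 12×1 = 25
B: 3×0 + 7×0 + 12×2 = 24
C: 3×1 + 7×2 + 12×0 = 17

A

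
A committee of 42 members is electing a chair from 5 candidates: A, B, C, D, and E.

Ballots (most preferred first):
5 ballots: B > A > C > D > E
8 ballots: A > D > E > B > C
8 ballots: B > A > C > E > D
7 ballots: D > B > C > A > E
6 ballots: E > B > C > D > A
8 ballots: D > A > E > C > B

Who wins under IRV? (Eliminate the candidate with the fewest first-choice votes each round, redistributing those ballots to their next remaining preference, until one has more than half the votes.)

Round 1: A 8, B 13, C 0, D 15, E 6. C eliminated.
Round 2: A 8, B 13, D 15, E 6. E eliminated.
Round 3: A 8, B 19, D 15. A eliminated.
Round 4: B 19, D 23. D has a majority (≥22).

D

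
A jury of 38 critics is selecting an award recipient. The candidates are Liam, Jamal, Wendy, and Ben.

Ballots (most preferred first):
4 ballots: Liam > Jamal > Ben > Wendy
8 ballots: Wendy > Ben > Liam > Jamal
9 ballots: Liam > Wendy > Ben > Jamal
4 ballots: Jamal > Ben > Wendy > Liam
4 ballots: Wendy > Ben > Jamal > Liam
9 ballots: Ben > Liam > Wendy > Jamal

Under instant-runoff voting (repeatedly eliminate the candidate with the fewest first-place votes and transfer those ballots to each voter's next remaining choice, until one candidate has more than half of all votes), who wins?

Round 1: Liam 13, Jamal 4, Wendy 12, Ben 9. Jamal eliminated.
Round 2: Liam 13, Wendy 12, Ben 13. Wendy eliminated.
Round 3: Liam 13, Ben 25. Ben has a majority (≥20).

Ben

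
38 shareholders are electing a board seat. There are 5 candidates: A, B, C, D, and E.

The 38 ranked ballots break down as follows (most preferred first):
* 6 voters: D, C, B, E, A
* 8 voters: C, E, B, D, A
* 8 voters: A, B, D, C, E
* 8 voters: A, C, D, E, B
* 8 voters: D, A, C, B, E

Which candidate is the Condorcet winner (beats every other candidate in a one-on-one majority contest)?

D

D vs A: 22–16
D vs B: 22–16
D vs C: 22–16
D vs E: 30–8
D beats every other candidate.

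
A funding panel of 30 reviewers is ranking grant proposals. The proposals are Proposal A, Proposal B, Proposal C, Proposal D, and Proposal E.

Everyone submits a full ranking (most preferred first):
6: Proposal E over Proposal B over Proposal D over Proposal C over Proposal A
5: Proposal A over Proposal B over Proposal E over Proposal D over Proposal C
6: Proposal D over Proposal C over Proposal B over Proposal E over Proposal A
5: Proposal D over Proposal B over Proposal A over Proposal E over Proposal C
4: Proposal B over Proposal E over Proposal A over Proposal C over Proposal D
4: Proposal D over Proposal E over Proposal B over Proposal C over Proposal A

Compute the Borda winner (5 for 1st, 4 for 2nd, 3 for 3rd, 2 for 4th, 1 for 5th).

Proposal B

Proposal A: 6×1 + 5×5 + 6×1 + 5×3 + 4×3 + 4×1 = 68
Proposal B: 6×4 + 5×4 + 6×3 + 5×4 + 4×5 + 4×3 = 114
Proposal C: 6×2 + 5×1 + 6×4 + 5×1 + 4×2 + 4×2 = 62
Proposal D: 6×3 + 5×2 + 6×5 + 5×5 + 4×1 + 4×5 = 107
Proposal E: 6×5 + 5×3 + 6×2 + 5×2 + 4×4 + 4×4 = 99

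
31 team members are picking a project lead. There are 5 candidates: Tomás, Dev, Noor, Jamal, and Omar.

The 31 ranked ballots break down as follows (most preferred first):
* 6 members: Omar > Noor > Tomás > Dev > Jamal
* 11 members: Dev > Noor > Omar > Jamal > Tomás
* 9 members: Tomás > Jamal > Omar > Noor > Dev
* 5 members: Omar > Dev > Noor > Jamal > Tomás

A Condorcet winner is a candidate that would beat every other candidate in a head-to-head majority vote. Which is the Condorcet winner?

Omar vs Tomás: 22–9
Omar vs Dev: 20–11
Omar vs Noor: 20–11
Omar vs Jamal: 22–9
Omar beats every other candidate.

Omar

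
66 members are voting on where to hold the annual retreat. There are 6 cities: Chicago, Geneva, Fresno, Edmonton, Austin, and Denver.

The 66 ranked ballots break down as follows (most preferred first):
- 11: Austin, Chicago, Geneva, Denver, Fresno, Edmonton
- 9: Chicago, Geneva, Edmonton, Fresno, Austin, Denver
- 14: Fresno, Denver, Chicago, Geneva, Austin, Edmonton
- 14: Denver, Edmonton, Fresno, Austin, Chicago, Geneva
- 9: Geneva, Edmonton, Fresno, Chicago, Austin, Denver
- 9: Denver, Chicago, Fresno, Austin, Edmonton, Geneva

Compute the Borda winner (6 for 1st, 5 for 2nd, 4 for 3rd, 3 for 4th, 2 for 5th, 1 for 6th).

Chicago

Chicago: 11×5 + 9×6 + 14×4 + 14×2 + 9×3 + 9×5 = 265
Geneva: 11×4 + 9×5 + 14×3 + 14×1 + 9×6 + 9×1 = 208
Fresno: 11×2 + 9×3 + 14×6 + 14×4 + 9×4 + 9×4 = 261
Edmonton: 11×1 + 9×4 + 14×1 + 14×5 + 9×5 + 9×2 = 194
Austin: 11×6 + 9×2 + 14×2 + 14×3 + 9×2 + 9×3 = 199
Denver: 11×3 + 9×1 + 14×5 + 14×6 + 9×1 + 9×6 = 259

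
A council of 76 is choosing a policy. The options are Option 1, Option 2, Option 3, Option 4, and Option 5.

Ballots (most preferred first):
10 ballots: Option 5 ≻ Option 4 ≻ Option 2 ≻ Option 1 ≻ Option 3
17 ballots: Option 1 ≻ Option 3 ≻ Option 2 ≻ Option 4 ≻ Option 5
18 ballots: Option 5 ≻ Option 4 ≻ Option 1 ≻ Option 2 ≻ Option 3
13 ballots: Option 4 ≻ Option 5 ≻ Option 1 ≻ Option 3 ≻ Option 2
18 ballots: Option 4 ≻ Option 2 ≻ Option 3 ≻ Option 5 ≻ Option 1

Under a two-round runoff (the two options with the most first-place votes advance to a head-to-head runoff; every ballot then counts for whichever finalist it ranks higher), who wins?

Round 1 first-place votes: Option 1 17, Option 2 0, Option 3 0, Option 4 31, Option 5 28. Option 4 and Option 5 advance.
Runoff: Option 4 is ranked above Option 5 on 48 ballots, Option 5 above Option 4 on 28.

Option 4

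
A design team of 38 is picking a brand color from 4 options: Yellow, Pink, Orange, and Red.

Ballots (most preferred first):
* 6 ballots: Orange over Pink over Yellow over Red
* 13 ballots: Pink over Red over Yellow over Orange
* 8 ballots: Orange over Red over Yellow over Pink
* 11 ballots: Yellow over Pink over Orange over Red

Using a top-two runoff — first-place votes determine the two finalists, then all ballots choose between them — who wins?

Round 1 first-place votes: Yellow 11, Pink 13, Orange 14, Red 0. Orange and Pink advance.
Runoff: Orange is ranked above Pink on 14 ballots, Pink above Orange on 24.

Pink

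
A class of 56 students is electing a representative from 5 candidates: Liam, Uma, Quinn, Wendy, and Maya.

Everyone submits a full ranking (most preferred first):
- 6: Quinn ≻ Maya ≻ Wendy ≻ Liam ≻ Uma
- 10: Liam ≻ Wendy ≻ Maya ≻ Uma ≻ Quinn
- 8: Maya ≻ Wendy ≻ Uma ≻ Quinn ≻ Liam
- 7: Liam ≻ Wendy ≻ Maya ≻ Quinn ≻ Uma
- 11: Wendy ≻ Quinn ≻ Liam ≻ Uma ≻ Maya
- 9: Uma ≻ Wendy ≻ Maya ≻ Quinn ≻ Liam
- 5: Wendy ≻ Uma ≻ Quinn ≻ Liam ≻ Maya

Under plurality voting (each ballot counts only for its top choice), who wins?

Liam

First-place votes: Liam 17, Uma 9, Quinn 6, Wendy 16, Maya 8.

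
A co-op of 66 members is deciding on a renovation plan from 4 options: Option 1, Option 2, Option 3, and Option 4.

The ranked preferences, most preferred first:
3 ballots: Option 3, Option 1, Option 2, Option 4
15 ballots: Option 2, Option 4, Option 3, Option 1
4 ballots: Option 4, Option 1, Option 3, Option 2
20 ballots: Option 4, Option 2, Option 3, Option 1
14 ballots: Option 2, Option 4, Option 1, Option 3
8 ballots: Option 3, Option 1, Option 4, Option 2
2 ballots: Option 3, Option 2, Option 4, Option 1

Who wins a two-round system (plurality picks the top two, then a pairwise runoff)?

Round 1 first-place votes: Option 1 0, Option 2 29, Option 3 13, Option 4 24. Option 2 and Option 4 advance.
Runoff: Option 2 is ranked above Option 4 on 34 ballots, Option 4 above Option 2 on 32.

Option 2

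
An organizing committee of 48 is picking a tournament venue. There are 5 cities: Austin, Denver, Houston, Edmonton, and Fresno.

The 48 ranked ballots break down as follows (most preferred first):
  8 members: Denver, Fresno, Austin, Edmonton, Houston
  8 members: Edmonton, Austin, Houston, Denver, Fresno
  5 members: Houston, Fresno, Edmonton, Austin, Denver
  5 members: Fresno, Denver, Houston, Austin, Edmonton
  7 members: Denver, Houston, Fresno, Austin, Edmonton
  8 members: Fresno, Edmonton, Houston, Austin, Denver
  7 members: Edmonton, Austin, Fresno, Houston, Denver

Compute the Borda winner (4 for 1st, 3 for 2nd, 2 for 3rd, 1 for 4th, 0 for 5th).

Austin: 8×2 + 8×3 + 5×1 + 5×1 + 7×1 + 8×1 + 7×3 = 86
Denver: 8×4 + 8×1 + 5×0 + 5×3 + 7×4 + 8×0 + 7×0 = 83
Houston: 8×0 + 8×2 + 5×4 + 5×2 + 7×3 + 8×2 + 7×1 = 90
Edmonton: 8×1 + 8×4 + 5×2 + 5×0 + 7×0 + 8×3 + 7×4 = 102
Fresno: 8×3 + 8×0 + 5×3 + 5×4 + 7×2 + 8×4 + 7×2 = 119

Fresno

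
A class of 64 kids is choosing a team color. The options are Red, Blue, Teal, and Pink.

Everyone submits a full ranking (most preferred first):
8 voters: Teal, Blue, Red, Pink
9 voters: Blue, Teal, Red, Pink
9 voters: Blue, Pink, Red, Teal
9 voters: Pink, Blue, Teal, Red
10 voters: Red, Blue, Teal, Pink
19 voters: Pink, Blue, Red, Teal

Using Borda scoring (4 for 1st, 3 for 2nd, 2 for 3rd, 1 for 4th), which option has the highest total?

Red: 8×2 + 9×2 + 9×2 + 9×1 + 10×4 + 19×2 = 139
Blue: 8×3 + 9×4 + 9×4 + 9×3 + 10×3 + 19×3 = 210
Teal: 8×4 + 9×3 + 9×1 + 9×2 + 10×2 + 19×1 = 125
Pink: 8×1 + 9×1 + 9×3 + 9×4 + 10×1 + 19×4 = 166

Blue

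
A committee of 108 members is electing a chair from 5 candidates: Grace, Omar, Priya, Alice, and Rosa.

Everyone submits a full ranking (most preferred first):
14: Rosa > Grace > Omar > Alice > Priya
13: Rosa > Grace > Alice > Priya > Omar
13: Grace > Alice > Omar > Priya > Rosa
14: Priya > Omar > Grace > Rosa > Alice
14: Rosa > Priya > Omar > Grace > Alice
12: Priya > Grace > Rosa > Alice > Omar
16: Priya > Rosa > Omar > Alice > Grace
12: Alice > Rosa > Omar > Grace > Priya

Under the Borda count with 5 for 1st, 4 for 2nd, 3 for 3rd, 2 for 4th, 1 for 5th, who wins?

Rosa

Grace: 14×4 + 13×4 + 13×5 + 14×3 + 14×2 + 12×4 + 16×1 + 12×2 = 331
Omar: 14×3 + 13×1 + 13×3 + 14×4 + 14×3 + 12×1 + 16×3 + 12×3 = 288
Priya: 14×1 + 13×2 + 13×2 + 14×5 + 14×4 + 12×5 + 16×5 + 12×1 = 344
Alice: 14×2 + 13×3 + 13×4 + 14×1 + 14×1 + 12×2 + 16×2 + 12×5 = 263
Rosa: 14×5 + 13×5 + 13×1 + 14×2 + 14×5 + 12×3 + 16×4 + 12×4 = 394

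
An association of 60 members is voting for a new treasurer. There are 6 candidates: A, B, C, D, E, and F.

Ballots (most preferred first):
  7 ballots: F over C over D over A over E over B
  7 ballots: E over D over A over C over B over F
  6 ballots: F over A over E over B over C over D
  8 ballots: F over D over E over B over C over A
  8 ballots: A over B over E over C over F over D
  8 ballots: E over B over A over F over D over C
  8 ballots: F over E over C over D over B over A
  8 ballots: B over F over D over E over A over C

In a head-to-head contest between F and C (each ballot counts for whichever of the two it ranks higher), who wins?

F

F is ranked above C on 45 ballots; C above F on 15.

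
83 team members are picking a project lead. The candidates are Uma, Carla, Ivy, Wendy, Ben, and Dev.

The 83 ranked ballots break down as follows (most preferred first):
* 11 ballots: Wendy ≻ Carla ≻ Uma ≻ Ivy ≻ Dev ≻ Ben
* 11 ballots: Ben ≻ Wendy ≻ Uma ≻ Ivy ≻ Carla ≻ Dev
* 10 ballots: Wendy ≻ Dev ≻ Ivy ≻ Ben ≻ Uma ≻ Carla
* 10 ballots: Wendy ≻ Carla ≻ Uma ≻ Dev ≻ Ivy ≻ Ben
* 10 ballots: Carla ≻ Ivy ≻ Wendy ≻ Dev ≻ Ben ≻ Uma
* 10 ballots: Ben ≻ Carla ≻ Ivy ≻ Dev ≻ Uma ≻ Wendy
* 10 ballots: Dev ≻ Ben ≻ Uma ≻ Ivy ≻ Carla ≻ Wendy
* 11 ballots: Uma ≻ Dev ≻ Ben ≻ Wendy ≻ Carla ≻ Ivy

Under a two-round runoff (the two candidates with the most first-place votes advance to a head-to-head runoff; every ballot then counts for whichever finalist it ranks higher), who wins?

Ben

Round 1 first-place votes: Uma 11, Carla 10, Ivy 0, Wendy 31, Ben 21, Dev 10. Wendy and Ben advance.
Runoff: Wendy is ranked above Ben on 41 ballots, Ben above Wendy on 42.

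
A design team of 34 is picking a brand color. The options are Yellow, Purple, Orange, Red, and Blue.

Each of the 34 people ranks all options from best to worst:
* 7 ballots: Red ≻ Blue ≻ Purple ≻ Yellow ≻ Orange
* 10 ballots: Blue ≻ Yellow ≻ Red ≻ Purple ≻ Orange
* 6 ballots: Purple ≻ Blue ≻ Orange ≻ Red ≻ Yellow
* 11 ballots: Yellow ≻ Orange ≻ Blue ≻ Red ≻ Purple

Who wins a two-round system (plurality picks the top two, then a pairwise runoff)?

Blue

Round 1 first-place votes: Yellow 11, Purple 6, Orange 0, Red 7, Blue 10. Yellow and Blue advance.
Runoff: Yellow is ranked above Blue on 11 ballots, Blue above Yellow on 23.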